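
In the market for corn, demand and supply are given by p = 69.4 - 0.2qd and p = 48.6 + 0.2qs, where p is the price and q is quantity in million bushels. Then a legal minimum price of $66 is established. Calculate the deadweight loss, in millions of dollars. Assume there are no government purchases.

245

Rearranging demand gives qd = 347 - 5p; rearranging supply gives qs = 5p - 243. Equilibrium: 347 - 5p = 5p - 243, so 590 = 10p and p* = 59, q* = 52.
The floor of 66 is above the equilibrium price 59, so it binds.
At p = 66: qd = 347 - 5·66 = 17 and qs = 5·66 - 243 = 87.
Quantity traded falls to 17. At q = 17 the demand price is (347 - 17)/5 = 66 and the supply price is (243 + 17)/5 = 52.
Deadweight loss = ½ · (66 - 52) · (52 - 17) = ½ · 14 · 35 = 245.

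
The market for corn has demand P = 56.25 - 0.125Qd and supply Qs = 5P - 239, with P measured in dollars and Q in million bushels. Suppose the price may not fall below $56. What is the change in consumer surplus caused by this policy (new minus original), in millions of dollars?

-42

Rearranging demand gives Qd = 450 - 8P. In a free market, 450 - 8P = 5P - 239 gives the equilibrium P* = 53, Q* = 26.
The floor of 56 is above the equilibrium price 53, so it binds.
At P = 56: Qd = 450 - 8·56 = 2 and Qs = 5·56 - 239 = 41.
Consumer surplus without the control is ½ · (56.25 - 53) · 26 = 42.25.
With the floor, consumers buy 2 units at 56, so CS = ½ · (56.25 - 56) · 2 = 0.25.
Change in consumer surplus = 0.25 - 42.25 = -42.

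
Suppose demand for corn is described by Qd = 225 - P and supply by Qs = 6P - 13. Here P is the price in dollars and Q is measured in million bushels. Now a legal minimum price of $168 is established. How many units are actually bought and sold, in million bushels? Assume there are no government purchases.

57

Setting quantity demanded equal to quantity supplied, 225 - P = 6P - 13, gives P* = 34 and Q* = 191.
Since 168 > 34, the floor is binding.
At P = 168: Qd = 225 - 168 = 57 and Qs = 6·168 - 13 = 995.
The quantity actually transacted is the short side, demand: 57.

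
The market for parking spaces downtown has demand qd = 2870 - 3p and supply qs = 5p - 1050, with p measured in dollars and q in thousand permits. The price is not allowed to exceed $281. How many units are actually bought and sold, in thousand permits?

Without the control the market clears where 2870 - 3p = 5p - 1050, i.e. p* = 490 and q* = 1400.
Since 281 < 490, the ceiling is binding.
At p = 281: qd = 2870 - 3·281 = 2027 and qs = 5·281 - 1050 = 355.
The quantity actually transacted is the short side, supply: 355.

355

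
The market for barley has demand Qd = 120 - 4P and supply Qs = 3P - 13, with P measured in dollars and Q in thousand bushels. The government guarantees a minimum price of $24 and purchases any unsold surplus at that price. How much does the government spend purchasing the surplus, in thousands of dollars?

Setting quantity demanded equal to quantity supplied, 120 - 4P = 3P - 13, gives P* = 19 and Q* = 44.
Because the floor (24) lies above the market-clearing price, it is binding.
At P = 24: Qd = 120 - 4·24 = 24 and Qs = 3·24 - 13 = 59.
Surplus = Qs - Qd = 35.
Government expenditure = surplus × support price = 35 × 24 = 840.

840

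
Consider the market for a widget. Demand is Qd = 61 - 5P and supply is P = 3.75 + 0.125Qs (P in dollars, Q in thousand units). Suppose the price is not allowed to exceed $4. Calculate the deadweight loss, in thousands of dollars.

Rearranging supply gives Qs = 8P - 30. Equilibrium: 61 - 5P = 8P - 30, so 91 = 13P and P* = 7, Q* = 26.
Since 4 < 7, the ceiling is binding.
At P = 4: Qd = 61 - 5·4 = 41 and Qs = 8·4 - 30 = 2.
Quantity traded falls to 2. At Q = 2 the demand price is (61 - 2)/5 = 11.8 and the supply price is (30 + 2)/8 = 4.
Deadweight loss = ½ · (11.8 - 4) · (26 - 2) = ½ · 7.8 · 24 = 93.6.

93.6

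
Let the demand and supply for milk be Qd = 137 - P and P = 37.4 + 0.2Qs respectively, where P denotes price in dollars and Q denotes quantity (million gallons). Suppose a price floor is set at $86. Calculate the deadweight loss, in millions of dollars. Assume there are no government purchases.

Rearranging supply gives Qs = 5P - 187. Equilibrium: 137 - P = 5P - 187, so 324 = 6P and P* = 54, Q* = 83.
Since 86 > 54, the floor is binding.
At P = 86: Qd = 137 - 86 = 51 and Qs = 5·86 - 187 = 243.
Quantity traded falls to 51. At Q = 51 the demand price is 137 - 51 = 86 and the supply price is (187 + 51)/5 = 47.6.
Deadweight loss = ½ · (86 - 47.6) · (83 - 51) = ½ · 38.4 · 32 = 614.4.

614.4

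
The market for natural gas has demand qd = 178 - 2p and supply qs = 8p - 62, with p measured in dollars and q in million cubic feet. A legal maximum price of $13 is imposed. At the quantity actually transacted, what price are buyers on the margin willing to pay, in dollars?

68

Setting quantity demanded equal to quantity supplied, 178 - 2p = 8p - 62, gives p* = 24 and q* = 130.
The ceiling of 13 is below the equilibrium price 24, so it binds.
At p = 13: qd = 178 - 2·13 = 152 and qs = 8·13 - 62 = 42.
Only 42 units reach the market. On the demand curve, the marginal buyer's willingness to pay at q = 42 is (178 - 42)/2 = 68.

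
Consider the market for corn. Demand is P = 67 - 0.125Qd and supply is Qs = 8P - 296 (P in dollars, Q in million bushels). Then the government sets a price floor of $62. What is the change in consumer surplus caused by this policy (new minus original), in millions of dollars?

-800

Rearranging demand gives Qd = 536 - 8P. In a free market, 536 - 8P = 8P - 296 gives the equilibrium P* = 52, Q* = 120.
The floor of 62 is above the equilibrium price 52, so it binds.
At P = 62: Qd = 536 - 8·62 = 40 and Qs = 8·62 - 296 = 200.
Consumer surplus without the control is ½ · (67 - 52) · 120 = 900.
With the floor, consumers buy 40 units at 62, so CS = ½ · (67 - 62) · 40 = 100.
Change in consumer surplus = 100 - 900 = -800.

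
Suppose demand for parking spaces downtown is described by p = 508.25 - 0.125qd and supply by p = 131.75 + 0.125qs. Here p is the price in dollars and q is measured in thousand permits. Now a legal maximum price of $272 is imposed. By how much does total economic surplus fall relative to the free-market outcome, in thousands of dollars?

18432

Rearranging demand gives qd = 4066 - 8p; rearranging supply gives qs = 8p - 1054. In a free market, 4066 - 8p = 8p - 1054 gives the equilibrium p* = 320, q* = 1506.
Since 272 < 320, the ceiling is binding.
At p = 272: qd = 4066 - 8·272 = 1890 and qs = 8·272 - 1054 = 1122.
Quantity traded falls to 1122. At q = 1122 the demand price is (4066 - 1122)/8 = 368 and the supply price is (1054 + 1122)/8 = 272.
Deadweight loss = ½ · (368 - 272) · (1506 - 1122) = ½ · 96 · 384 = 18432.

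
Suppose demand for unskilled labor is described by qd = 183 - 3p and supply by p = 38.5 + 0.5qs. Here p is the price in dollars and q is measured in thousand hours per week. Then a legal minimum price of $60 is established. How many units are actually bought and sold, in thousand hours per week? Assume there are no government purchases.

Rearranging supply gives qs = 2p - 77. In a free market, 183 - 3p = 2p - 77 gives the equilibrium p* = 52, q* = 27.
Because the floor (60) lies above the market-clearing price, it is binding.
At p = 60: qd = 183 - 3·60 = 3 and qs = 2·60 - 77 = 43.
The quantity actually transacted is the short side, demand: 3.

3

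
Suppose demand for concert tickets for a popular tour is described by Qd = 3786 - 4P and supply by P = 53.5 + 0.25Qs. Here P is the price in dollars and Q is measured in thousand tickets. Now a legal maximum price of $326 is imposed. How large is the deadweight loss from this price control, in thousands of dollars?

121104

Rearranging supply gives Qs = 4P - 214. Equilibrium: 3786 - 4P = 4P - 214, so 4000 = 8P and P* = 500, Q* = 1786.
The ceiling of 326 is below the equilibrium price 500, so it binds.
At P = 326: Qd = 3786 - 4·326 = 2482 and Qs = 4·326 - 214 = 1090.
Quantity traded falls to 1090. At Q = 1090 the demand price is (3786 - 1090)/4 = 674 and the supply price is (214 + 1090)/4 = 326.
Deadweight loss = ½ · (674 - 326) · (1786 - 1090) = ½ · 348 · 696 = 121104.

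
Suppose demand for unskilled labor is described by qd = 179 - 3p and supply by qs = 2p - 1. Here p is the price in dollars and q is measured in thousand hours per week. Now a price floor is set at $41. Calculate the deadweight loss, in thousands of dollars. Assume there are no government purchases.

Setting quantity demanded equal to quantity supplied, 179 - 3p = 2p - 1, gives p* = 36 and q* = 71.
The floor of 41 is above the equilibrium price 36, so it binds.
At p = 41: qd = 179 - 3·41 = 56 and qs = 2·41 - 1 = 81.
Quantity traded falls to 56. At q = 56 the demand price is (179 - 56)/3 = 41 and the supply price is (1 + 56)/2 = 28.5.
Deadweight loss = ½ · (41 - 28.5) · (71 - 56) = ½ · 12.5 · 15 = 93.75.

93.75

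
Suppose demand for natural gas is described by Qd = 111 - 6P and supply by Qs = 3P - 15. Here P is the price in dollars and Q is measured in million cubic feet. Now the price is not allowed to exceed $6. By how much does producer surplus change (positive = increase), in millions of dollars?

-120

Setting quantity demanded equal to quantity supplied, 111 - 6P = 3P - 15, gives P* = 14 and Q* = 27.
Since 6 < 14, the ceiling is binding.
At P = 6: Qd = 111 - 6·6 = 75 and Qs = 3·6 - 15 = 3.
Producer surplus without the control is ½ · (14 - 5) · 27 = 121.5.
With the ceiling, producers sell 3 units at 6, so PS = ½ · (6 - 5) · 3 = 1.5.
Change in producer surplus = 1.5 - 121.5 = -120.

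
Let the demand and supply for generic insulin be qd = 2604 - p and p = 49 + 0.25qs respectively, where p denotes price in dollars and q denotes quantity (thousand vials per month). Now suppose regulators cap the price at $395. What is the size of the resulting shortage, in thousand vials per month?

Rearranging supply gives qs = 4p - 196. In a free market, 2604 - p = 4p - 196 gives the equilibrium p* = 560, q* = 2044.
Since 395 < 560, the ceiling is binding.
At p = 395: qd = 2604 - 395 = 2209 and qs = 4·395 - 196 = 1384.
Shortage = qd - qs = 2209 - 1384 = 825.

825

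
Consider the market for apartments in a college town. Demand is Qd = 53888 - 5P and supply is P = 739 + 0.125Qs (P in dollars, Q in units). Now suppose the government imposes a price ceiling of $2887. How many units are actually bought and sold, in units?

17184

Rearranging supply gives Qs = 8P - 5912. Equilibrium: 53888 - 5P = 8P - 5912, so 59800 = 13P and P* = 4600, Q* = 30888.
Since 2887 < 4600, the ceiling is binding.
At P = 2887: Qd = 53888 - 5·2887 = 39453 and Qs = 8·2887 - 5912 = 17184.
The quantity actually transacted is the short side, supply: 17184.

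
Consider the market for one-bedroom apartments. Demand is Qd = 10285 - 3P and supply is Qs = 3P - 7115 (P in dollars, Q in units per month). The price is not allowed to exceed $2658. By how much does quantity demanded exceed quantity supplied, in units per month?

In a free market, 10285 - 3P = 3P - 7115 gives the equilibrium P* = 2900, Q* = 1585.
Since 2658 < 2900, the ceiling is binding.
At P = 2658: Qd = 10285 - 3·2658 = 2311 and Qs = 3·2658 - 7115 = 859.
Shortage = Qd - Qs = 2311 - 859 = 1452.

1452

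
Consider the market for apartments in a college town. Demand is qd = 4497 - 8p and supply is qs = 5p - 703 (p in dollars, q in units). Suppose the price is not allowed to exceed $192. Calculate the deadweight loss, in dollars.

Setting quantity demanded equal to quantity supplied, 4497 - 8p = 5p - 703, gives p* = 400 and q* = 1297.
Because the ceiling (192) lies below the market-clearing price, it is binding.
At p = 192: qd = 4497 - 8·192 = 2961 and qs = 5·192 - 703 = 257.
Quantity traded falls to 257. At q = 257 the demand price is (4497 - 257)/8 = 530 and the supply price is (703 + 257)/5 = 192.
Deadweight loss = ½ · (530 - 192) · (1297 - 257) = ½ · 338 · 1040 = 175760.

175760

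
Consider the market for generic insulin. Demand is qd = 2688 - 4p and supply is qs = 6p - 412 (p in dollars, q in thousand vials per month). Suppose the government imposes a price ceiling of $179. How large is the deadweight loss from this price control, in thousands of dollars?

128707.5

Without the control the market clears where 2688 - 4p = 6p - 412, i.e. p* = 310 and q* = 1448.
Because the ceiling (179) lies below the market-clearing price, it is binding.
At p = 179: qd = 2688 - 4·179 = 1972 and qs = 6·179 - 412 = 662.
Quantity traded falls to 662. At q = 662 the demand price is (2688 - 662)/4 = 506.5 and the supply price is (412 + 662)/6 = 179.
Deadweight loss = ½ · (506.5 - 179) · (1448 - 662) = ½ · 327.5 · 786 = 128707.5.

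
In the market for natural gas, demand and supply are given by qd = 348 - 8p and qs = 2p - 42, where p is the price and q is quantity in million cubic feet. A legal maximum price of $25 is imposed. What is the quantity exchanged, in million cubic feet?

Without the control the market clears where 348 - 8p = 2p - 42, i.e. p* = 39 and q* = 36.
Because the ceiling (25) lies below the market-clearing price, it is binding.
At p = 25: qd = 348 - 8·25 = 148 and qs = 2·25 - 42 = 8.
The quantity actually transacted is the short side, supply: 8.

8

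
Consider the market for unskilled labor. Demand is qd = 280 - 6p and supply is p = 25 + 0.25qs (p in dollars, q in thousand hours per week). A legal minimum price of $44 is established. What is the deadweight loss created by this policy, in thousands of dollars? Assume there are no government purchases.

Rearranging supply gives qs = 4p - 100. Equilibrium: 280 - 6p = 4p - 100, so 380 = 10p and p* = 38, q* = 52.
Because the floor (44) lies above the market-clearing price, it is binding.
At p = 44: qd = 280 - 6·44 = 16 and qs = 4·44 - 100 = 76.
Quantity traded falls to 16. At q = 16 the demand price is (280 - 16)/6 = 44 and the supply price is (100 + 16)/4 = 29.
Deadweight loss = ½ · (44 - 29) · (52 - 16) = ½ · 15 · 36 = 270.

270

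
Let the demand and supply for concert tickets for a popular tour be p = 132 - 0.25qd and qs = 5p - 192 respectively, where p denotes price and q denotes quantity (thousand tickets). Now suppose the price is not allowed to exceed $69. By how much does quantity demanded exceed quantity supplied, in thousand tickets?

99

Rearranging demand gives qd = 528 - 4p. Equilibrium: 528 - 4p = 5p - 192, so 720 = 9p and p* = 80, q* = 208.
The ceiling of 69 is below the equilibrium price 80, so it binds.
At p = 69: qd = 528 - 4·69 = 252 and qs = 5·69 - 192 = 153.
Shortage = qd - qs = 252 - 153 = 99.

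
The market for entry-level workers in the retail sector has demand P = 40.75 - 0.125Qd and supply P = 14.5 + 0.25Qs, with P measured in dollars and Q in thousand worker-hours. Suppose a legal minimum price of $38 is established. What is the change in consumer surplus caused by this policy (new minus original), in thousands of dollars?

Rearranging demand gives Qd = 326 - 8P; rearranging supply gives Qs = 4P - 58. Equilibrium: 326 - 8P = 4P - 58, so 384 = 12P and P* = 32, Q* = 70.
Since 38 > 32, the floor is binding.
At P = 38: Qd = 326 - 8·38 = 22 and Qs = 4·38 - 58 = 94.
Consumer surplus without the control is ½ · (40.75 - 32) · 70 = 306.25.
With the floor, consumers buy 22 units at 38, so CS = ½ · (40.75 - 38) · 22 = 30.25.
Change in consumer surplus = 30.25 - 306.25 = -276.

-276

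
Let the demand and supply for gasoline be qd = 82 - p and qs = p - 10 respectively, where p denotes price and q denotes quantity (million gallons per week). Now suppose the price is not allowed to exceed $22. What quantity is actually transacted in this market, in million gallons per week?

12

Equilibrium: 82 - p = p - 10, so 92 = 2p and p* = 46, q* = 36.
Since 22 < 46, the ceiling is binding.
At p = 22: qd = 82 - 22 = 60 and qs = 22 - 10 = 12.
The quantity actually transacted is the short side, supply: 12.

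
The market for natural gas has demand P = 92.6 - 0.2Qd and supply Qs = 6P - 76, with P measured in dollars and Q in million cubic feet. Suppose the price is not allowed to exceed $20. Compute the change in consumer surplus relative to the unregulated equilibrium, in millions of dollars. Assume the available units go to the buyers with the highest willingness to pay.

Rearranging demand gives Qd = 463 - 5P. Without the control the market clears where 463 - 5P = 6P - 76, i.e. P* = 49 and Q* = 218.
Because the ceiling (20) lies below the market-clearing price, it is binding.
At P = 20: Qd = 463 - 5·20 = 363 and Qs = 6·20 - 76 = 44.
Consumer surplus without the control is ½ · (92.6 - 49) · 218 = 4752.4.
With the ceiling, 44 units are sold at 20 (assume they go to the highest-value buyers). The demand price at Q = 44 is 83.8, so CS = ½ · [(92.6 - 20) + (83.8 - 20)] · 44 = 3000.8.
Change in consumer surplus = 3000.8 - 4752.4 = -1751.6.

-1751.6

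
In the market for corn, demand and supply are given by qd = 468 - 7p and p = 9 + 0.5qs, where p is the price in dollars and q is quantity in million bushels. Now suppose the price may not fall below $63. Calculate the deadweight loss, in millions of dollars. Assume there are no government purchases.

Rearranging supply gives qs = 2p - 18. Without the control the market clears where 468 - 7p = 2p - 18, i.e. p* = 54 and q* = 90.
Because the floor (63) lies above the market-clearing price, it is binding.
At p = 63: qd = 468 - 7·63 = 27 and qs = 2·63 - 18 = 108.
Quantity traded falls to 27. At q = 27 the demand price is (468 - 27)/7 = 63 and the supply price is (18 + 27)/2 = 22.5.
Deadweight loss = ½ · (63 - 22.5) · (90 - 27) = ½ · 40.5 · 63 = 1275.75.

1275.75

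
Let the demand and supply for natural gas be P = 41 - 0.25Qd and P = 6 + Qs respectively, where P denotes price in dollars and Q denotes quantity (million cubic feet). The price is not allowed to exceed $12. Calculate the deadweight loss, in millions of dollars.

302.5

Rearranging demand gives Qd = 164 - 4P; rearranging supply gives Qs = P - 6. In a free market, 164 - 4P = P - 6 gives the equilibrium P* = 34, Q* = 28.
Because the ceiling (12) lies below the market-clearing price, it is binding.
At P = 12: Qd = 164 - 4·12 = 116 and Qs = 12 - 6 = 6.
Quantity traded falls to 6. At Q = 6 the demand price is (164 - 6)/4 = 39.5 and the supply price is 6 + 6 = 12.
Deadweight loss = ½ · (39.5 - 12) · (28 - 6) = ½ · 27.5 · 22 = 302.5.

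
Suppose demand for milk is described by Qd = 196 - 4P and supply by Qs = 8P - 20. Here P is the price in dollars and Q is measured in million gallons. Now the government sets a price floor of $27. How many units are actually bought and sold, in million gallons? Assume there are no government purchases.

Equilibrium: 196 - 4P = 8P - 20, so 216 = 12P and P* = 18, Q* = 124.
Since 27 > 18, the floor is binding.
At P = 27: Qd = 196 - 4·27 = 88 and Qs = 8·27 - 20 = 196.
The quantity actually transacted is the short side, demand: 88.

88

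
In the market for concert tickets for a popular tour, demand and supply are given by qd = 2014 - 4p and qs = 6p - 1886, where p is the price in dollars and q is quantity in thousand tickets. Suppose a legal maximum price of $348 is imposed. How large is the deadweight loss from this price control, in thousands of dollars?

13230

Without the control the market clears where 2014 - 4p = 6p - 1886, i.e. p* = 390 and q* = 454.
Since 348 < 390, the ceiling is binding.
At p = 348: qd = 2014 - 4·348 = 622 and qs = 6·348 - 1886 = 202.
Quantity traded falls to 202. At q = 202 the demand price is (2014 - 202)/4 = 453 and the supply price is (1886 + 202)/6 = 348.
Deadweight loss = ½ · (453 - 348) · (454 - 202) = ½ · 105 · 252 = 13230.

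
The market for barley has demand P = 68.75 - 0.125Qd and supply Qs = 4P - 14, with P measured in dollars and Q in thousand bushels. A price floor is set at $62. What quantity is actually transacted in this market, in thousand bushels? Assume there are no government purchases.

54

Rearranging demand gives Qd = 550 - 8P. Without the control the market clears where 550 - 8P = 4P - 14, i.e. P* = 47 and Q* = 174.
The floor of 62 is above the equilibrium price 47, so it binds.
At P = 62: Qd = 550 - 8·62 = 54 and Qs = 4·62 - 14 = 234.
The quantity actually transacted is the short side, demand: 54.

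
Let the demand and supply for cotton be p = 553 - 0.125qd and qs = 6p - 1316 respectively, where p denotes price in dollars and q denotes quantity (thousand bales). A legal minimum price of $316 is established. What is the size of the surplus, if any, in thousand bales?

0

Rearranging demand gives qd = 4424 - 8p. Setting quantity demanded equal to quantity supplied, 4424 - 8p = 6p - 1316, gives p* = 410 and q* = 1144.
Since 316 is below p* = 410, the floor does not bind and the free-market outcome prevails.
Since the control does not bind, there is no surplus.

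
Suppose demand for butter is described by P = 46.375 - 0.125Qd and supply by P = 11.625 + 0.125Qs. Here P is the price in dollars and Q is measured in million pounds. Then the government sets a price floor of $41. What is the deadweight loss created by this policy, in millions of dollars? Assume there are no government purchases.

1152

Rearranging demand gives Qd = 371 - 8P; rearranging supply gives Qs = 8P - 93. Equilibrium: 371 - 8P = 8P - 93, so 464 = 16P and P* = 29, Q* = 139.
Since 41 > 29, the floor is binding.
At P = 41: Qd = 371 - 8·41 = 43 and Qs = 8·41 - 93 = 235.
Quantity traded falls to 43. At Q = 43 the demand price is (371 - 43)/8 = 41 and the supply price is (93 + 43)/8 = 17.
Deadweight loss = ½ · (41 - 17) · (139 - 43) = ½ · 24 · 96 = 1152.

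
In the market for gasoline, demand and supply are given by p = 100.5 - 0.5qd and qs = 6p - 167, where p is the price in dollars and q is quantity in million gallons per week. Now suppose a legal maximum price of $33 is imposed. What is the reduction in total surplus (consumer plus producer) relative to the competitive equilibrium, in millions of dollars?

Rearranging demand gives qd = 201 - 2p. Without the control the market clears where 201 - 2p = 6p - 167, i.e. p* = 46 and q* = 109.
Because the ceiling (33) lies below the market-clearing price, it is binding.
At p = 33: qd = 201 - 2·33 = 135 and qs = 6·33 - 167 = 31.
Quantity traded falls to 31. At q = 31 the demand price is (201 - 31)/2 = 85 and the supply price is (167 + 31)/6 = 33.
Deadweight loss = ½ · (85 - 33) · (109 - 31) = ½ · 52 · 78 = 2028.

2028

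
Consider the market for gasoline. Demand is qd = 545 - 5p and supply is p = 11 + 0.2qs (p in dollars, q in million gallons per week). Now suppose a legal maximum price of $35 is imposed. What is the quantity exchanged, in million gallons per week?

Rearranging supply gives qs = 5p - 55. Setting quantity demanded equal to quantity supplied, 545 - 5p = 5p - 55, gives p* = 60 and q* = 245.
The ceiling of 35 is below the equilibrium price 60, so it binds.
At p = 35: qd = 545 - 5·35 = 370 and qs = 5·35 - 55 = 120.
The quantity actually transacted is the short side, supply: 120.

120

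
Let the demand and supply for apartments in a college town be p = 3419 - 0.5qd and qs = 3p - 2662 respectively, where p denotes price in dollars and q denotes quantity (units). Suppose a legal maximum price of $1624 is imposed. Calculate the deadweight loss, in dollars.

285660

Rearranging demand gives qd = 6838 - 2p. Without the control the market clears where 6838 - 2p = 3p - 2662, i.e. p* = 1900 and q* = 3038.
Because the ceiling (1624) lies below the market-clearing price, it is binding.
At p = 1624: qd = 6838 - 2·1624 = 3590 and qs = 3·1624 - 2662 = 2210.
Quantity traded falls to 2210. At q = 2210 the demand price is (6838 - 2210)/2 = 2314 and the supply price is (2662 + 2210)/3 = 1624.
Deadweight loss = ½ · (2314 - 1624) · (3038 - 2210) = ½ · 690 · 828 = 285660.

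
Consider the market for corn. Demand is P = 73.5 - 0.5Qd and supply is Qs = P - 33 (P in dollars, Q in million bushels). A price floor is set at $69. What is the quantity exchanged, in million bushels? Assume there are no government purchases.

Rearranging demand gives Qd = 147 - 2P. Without the control the market clears where 147 - 2P = P - 33, i.e. P* = 60 and Q* = 27.
The floor of 69 is above the equilibrium price 60, so it binds.
At P = 69: Qd = 147 - 2·69 = 9 and Qs = 69 - 33 = 36.
The quantity actually transacted is the short side, demand: 9.

9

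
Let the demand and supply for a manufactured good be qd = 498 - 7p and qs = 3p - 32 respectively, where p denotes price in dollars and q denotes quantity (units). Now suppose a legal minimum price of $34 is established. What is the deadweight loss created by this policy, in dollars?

0

Setting quantity demanded equal to quantity supplied, 498 - 7p = 3p - 32, gives p* = 53 and q* = 127.
Since 34 is below p* = 53, the floor does not bind and the free-market outcome prevails.
Since the control does not bind, no trades are prevented and deadweight loss is zero.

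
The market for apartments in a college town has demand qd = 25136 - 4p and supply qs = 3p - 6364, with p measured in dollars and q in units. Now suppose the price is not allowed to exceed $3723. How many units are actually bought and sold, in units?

4805

Equilibrium: 25136 - 4p = 3p - 6364, so 31500 = 7p and p* = 4500, q* = 7136.
The ceiling of 3723 is below the equilibrium price 4500, so it binds.
At p = 3723: qd = 25136 - 4·3723 = 10244 and qs = 3·3723 - 6364 = 4805.
The quantity actually transacted is the short side, supply: 4805.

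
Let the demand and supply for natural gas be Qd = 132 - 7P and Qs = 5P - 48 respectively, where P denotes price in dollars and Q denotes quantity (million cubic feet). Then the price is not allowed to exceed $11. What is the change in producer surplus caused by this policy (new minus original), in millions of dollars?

-68

Setting quantity demanded equal to quantity supplied, 132 - 7P = 5P - 48, gives P* = 15 and Q* = 27.
The ceiling of 11 is below the equilibrium price 15, so it binds.
At P = 11: Qd = 132 - 7·11 = 55 and Qs = 5·11 - 48 = 7.
Producer surplus without the control is ½ · (15 - 9.6) · 27 = 72.9.
With the ceiling, producers sell 7 units at 11, so PS = ½ · (11 - 9.6) · 7 = 4.9.
Change in producer surplus = 4.9 - 72.9 = -68.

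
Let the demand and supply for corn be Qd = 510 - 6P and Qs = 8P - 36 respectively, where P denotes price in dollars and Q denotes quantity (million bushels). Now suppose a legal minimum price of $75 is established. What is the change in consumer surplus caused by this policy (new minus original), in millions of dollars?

Without the control the market clears where 510 - 6P = 8P - 36, i.e. P* = 39 and Q* = 276.
The floor of 75 is above the equilibrium price 39, so it binds.
At P = 75: Qd = 510 - 6·75 = 60 and Qs = 8·75 - 36 = 564.
Consumer surplus without the control is ½ · (85 - 39) · 276 = 6348.
With the floor, consumers buy 60 units at 75, so CS = ½ · (85 - 75) · 60 = 300.
Change in consumer surplus = 300 - 6348 = -6048.

-6048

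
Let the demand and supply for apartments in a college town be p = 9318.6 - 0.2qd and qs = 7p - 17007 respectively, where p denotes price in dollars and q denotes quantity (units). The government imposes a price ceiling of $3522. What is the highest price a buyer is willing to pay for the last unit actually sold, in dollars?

Rearranging demand gives qd = 46593 - 5p. Setting quantity demanded equal to quantity supplied, 46593 - 5p = 7p - 17007, gives p* = 5300 and q* = 20093.
Since 3522 < 5300, the ceiling is binding.
At p = 3522: qd = 46593 - 5·3522 = 28983 and qs = 7·3522 - 17007 = 7647.
Only 7647 units reach the market. On the demand curve, the marginal buyer's willingness to pay at q = 7647 is (46593 - 7647)/5 = 7789.2.

7789.2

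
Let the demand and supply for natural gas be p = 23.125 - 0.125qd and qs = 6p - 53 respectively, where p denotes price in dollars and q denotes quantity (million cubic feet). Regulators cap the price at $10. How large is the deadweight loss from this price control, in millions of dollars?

Rearranging demand gives qd = 185 - 8p. Without the control the market clears where 185 - 8p = 6p - 53, i.e. p* = 17 and q* = 49.
Since 10 < 17, the ceiling is binding.
At p = 10: qd = 185 - 8·10 = 105 and qs = 6·10 - 53 = 7.
Quantity traded falls to 7. At q = 7 the demand price is (185 - 7)/8 = 22.25 and the supply price is (53 + 7)/6 = 10.
Deadweight loss = ½ · (22.25 - 10) · (49 - 7) = ½ · 12.25 · 42 = 257.25.

257.25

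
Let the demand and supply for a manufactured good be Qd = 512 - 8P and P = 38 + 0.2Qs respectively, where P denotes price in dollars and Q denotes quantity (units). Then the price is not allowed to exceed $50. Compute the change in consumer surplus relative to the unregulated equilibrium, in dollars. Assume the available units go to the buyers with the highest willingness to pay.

Rearranging supply gives Qs = 5P - 190. In a free market, 512 - 8P = 5P - 190 gives the equilibrium P* = 54, Q* = 80.
The ceiling of 50 is below the equilibrium price 54, so it binds.
At P = 50: Qd = 512 - 8·50 = 112 and Qs = 5·50 - 190 = 60.
Consumer surplus without the control is ½ · (64 - 54) · 80 = 400.
With the ceiling, 60 units are sold at 50 (assume they go to the highest-value buyers). The demand price at Q = 60 is 56.5, so CS = ½ · [(64 - 50) + (56.5 - 50)] · 60 = 615.
Change in consumer surplus = 615 - 400 = 215.

215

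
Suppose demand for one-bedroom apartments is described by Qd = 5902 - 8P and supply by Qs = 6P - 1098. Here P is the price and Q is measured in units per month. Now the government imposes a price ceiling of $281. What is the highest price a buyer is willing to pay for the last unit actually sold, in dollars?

664.25

In a free market, 5902 - 8P = 6P - 1098 gives the equilibrium P* = 500, Q* = 1902.
Since 281 < 500, the ceiling is binding.
At P = 281: Qd = 5902 - 8·281 = 3654 and Qs = 6·281 - 1098 = 588.
Only 588 units reach the market. On the demand curve, the marginal buyer's willingness to pay at Q = 588 is (5902 - 588)/8 = 664.25.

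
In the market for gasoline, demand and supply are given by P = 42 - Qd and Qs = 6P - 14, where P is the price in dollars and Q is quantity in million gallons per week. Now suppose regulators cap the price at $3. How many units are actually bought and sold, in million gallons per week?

4

Rearranging demand gives Qd = 42 - P. Without the control the market clears where 42 - P = 6P - 14, i.e. P* = 8 and Q* = 34.
The ceiling of 3 is below the equilibrium price 8, so it binds.
At P = 3: Qd = 42 - 3 = 39 and Qs = 6·3 - 14 = 4.
The quantity actually transacted is the short side, supply: 4.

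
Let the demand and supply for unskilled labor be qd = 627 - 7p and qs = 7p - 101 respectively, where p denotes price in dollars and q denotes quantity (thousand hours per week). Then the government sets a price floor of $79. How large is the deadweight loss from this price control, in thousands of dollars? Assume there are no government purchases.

5103

Without the control the market clears where 627 - 7p = 7p - 101, i.e. p* = 52 and q* = 263.
Because the floor (79) lies above the market-clearing price, it is binding.
At p = 79: qd = 627 - 7·79 = 74 and qs = 7·79 - 101 = 452.
Quantity traded falls to 74. At q = 74 the demand price is (627 - 74)/7 = 79 and the supply price is (101 + 74)/7 = 25.
Deadweight loss = ½ · (79 - 25) · (263 - 74) = ½ · 54 · 189 = 5103.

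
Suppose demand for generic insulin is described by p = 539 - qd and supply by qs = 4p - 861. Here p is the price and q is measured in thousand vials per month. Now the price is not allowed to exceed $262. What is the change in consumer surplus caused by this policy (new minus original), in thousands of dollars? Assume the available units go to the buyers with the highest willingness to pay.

Rearranging demand gives qd = 539 - p. Without the control the market clears where 539 - p = 4p - 861, i.e. p* = 280 and q* = 259.
Since 262 < 280, the ceiling is binding.
At p = 262: qd = 539 - 262 = 277 and qs = 4·262 - 861 = 187.
Consumer surplus without the control is ½ · (539 - 280) · 259 = 33540.5.
With the ceiling, 187 units are sold at 262 (assume they go to the highest-value buyers). The demand price at q = 187 is 352, so CS = ½ · [(539 - 262) + (352 - 262)] · 187 = 34314.5.
Change in consumer surplus = 34314.5 - 33540.5 = 774.

774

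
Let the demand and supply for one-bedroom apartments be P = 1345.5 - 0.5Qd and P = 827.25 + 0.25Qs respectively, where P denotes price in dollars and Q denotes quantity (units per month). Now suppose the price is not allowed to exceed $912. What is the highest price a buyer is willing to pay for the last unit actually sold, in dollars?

Rearranging demand gives Qd = 2691 - 2P; rearranging supply gives Qs = 4P - 3309. Setting quantity demanded equal to quantity supplied, 2691 - 2P = 4P - 3309, gives P* = 1000 and Q* = 691.
Because the ceiling (912) lies below the market-clearing price, it is binding.
At P = 912: Qd = 2691 - 2·912 = 867 and Qs = 4·912 - 3309 = 339.
Only 339 units reach the market. On the demand curve, the marginal buyer's willingness to pay at Q = 339 is (2691 - 339)/2 = 1176.

1176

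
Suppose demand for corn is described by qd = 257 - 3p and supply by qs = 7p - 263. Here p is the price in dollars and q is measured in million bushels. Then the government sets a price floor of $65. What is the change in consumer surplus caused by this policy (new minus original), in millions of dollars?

-1059.5

Setting quantity demanded equal to quantity supplied, 257 - 3p = 7p - 263, gives p* = 52 and q* = 101.
The floor of 65 is above the equilibrium price 52, so it binds.
At p = 65: qd = 257 - 3·65 = 62 and qs = 7·65 - 263 = 192.
Consumer surplus without the control is ½ · (257/3 - 52) · 101 = 10201/6.
With the floor, consumers buy 62 units at 65, so CS = ½ · (257/3 - 65) · 62 = 1922/3.
Change in consumer surplus = 1922/3 - 10201/6 = -1059.5.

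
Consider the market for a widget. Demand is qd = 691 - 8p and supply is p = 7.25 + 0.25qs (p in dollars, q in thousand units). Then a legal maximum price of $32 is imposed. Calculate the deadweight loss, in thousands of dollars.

Rearranging supply gives qs = 4p - 29. Without the control the market clears where 691 - 8p = 4p - 29, i.e. p* = 60 and q* = 211.
Because the ceiling (32) lies below the market-clearing price, it is binding.
At p = 32: qd = 691 - 8·32 = 435 and qs = 4·32 - 29 = 99.
Quantity traded falls to 99. At q = 99 the demand price is (691 - 99)/8 = 74 and the supply price is (29 + 99)/4 = 32.
Deadweight loss = ½ · (74 - 32) · (211 - 99) = ½ · 42 · 112 = 2352.

2352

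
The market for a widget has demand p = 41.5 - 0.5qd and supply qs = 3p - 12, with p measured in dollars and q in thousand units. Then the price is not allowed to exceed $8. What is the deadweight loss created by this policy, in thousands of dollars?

453.75

Rearranging demand gives qd = 83 - 2p. Without the control the market clears where 83 - 2p = 3p - 12, i.e. p* = 19 and q* = 45.
The ceiling of 8 is below the equilibrium price 19, so it binds.
At p = 8: qd = 83 - 2·8 = 67 and qs = 3·8 - 12 = 12.
Quantity traded falls to 12. At q = 12 the demand price is (83 - 12)/2 = 35.5 and the supply price is (12 + 12)/3 = 8.
Deadweight loss = ½ · (35.5 - 8) · (45 - 12) = ½ · 27.5 · 33 = 453.75.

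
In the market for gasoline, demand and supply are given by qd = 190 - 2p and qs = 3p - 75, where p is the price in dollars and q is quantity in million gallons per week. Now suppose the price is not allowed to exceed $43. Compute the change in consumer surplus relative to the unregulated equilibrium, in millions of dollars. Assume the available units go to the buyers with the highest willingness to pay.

Without the control the market clears where 190 - 2p = 3p - 75, i.e. p* = 53 and q* = 84.
Because the ceiling (43) lies below the market-clearing price, it is binding.
At p = 43: qd = 190 - 2·43 = 104 and qs = 3·43 - 75 = 54.
Consumer surplus without the control is ½ · (95 - 53) · 84 = 1764.
With the ceiling, 54 units are sold at 43 (assume they go to the highest-value buyers). The demand price at q = 54 is 68, so CS = ½ · [(95 - 43) + (68 - 43)] · 54 = 2079.
Change in consumer surplus = 2079 - 1764 = 315.

315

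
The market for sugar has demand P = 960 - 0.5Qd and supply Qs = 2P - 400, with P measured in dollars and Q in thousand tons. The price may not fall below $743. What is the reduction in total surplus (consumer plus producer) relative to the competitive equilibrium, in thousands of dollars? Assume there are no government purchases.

53138

Rearranging demand gives Qd = 1920 - 2P. Equilibrium: 1920 - 2P = 2P - 400, so 2320 = 4P and P* = 580, Q* = 760.
The floor of 743 is above the equilibrium price 580, so it binds.
At P = 743: Qd = 1920 - 2·743 = 434 and Qs = 2·743 - 400 = 1086.
Quantity traded falls to 434. At Q = 434 the demand price is (1920 - 434)/2 = 743 and the supply price is (400 + 434)/2 = 417.
Deadweight loss = ½ · (743 - 417) · (760 - 434) = ½ · 326 · 326 = 53138.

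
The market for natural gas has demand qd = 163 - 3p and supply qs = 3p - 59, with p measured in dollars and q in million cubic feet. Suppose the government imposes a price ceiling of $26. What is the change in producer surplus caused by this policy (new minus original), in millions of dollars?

-390.5

Without the control the market clears where 163 - 3p = 3p - 59, i.e. p* = 37 and q* = 52.
Because the ceiling (26) lies below the market-clearing price, it is binding.
At p = 26: qd = 163 - 3·26 = 85 and qs = 3·26 - 59 = 19.
Producer surplus without the control is ½ · (37 - 59/3) · 52 = 1352/3.
With the ceiling, producers sell 19 units at 26, so PS = ½ · (26 - 59/3) · 19 = 361/6.
Change in producer surplus = 361/6 - 1352/3 = -390.5.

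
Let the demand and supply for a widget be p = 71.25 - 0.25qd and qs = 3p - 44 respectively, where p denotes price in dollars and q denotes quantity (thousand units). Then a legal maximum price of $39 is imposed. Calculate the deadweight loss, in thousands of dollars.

Rearranging demand gives qd = 285 - 4p. Without the control the market clears where 285 - 4p = 3p - 44, i.e. p* = 47 and q* = 97.
The ceiling of 39 is below the equilibrium price 47, so it binds.
At p = 39: qd = 285 - 4·39 = 129 and qs = 3·39 - 44 = 73.
Quantity traded falls to 73. At q = 73 the demand price is (285 - 73)/4 = 53 and the supply price is (44 + 73)/3 = 39.
Deadweight loss = ½ · (53 - 39) · (97 - 73) = ½ · 14 · 24 = 168.

168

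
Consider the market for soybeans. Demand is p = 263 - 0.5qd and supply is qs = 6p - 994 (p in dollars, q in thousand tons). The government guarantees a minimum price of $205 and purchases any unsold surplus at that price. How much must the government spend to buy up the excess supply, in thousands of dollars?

Rearranging demand gives qd = 526 - 2p. Setting quantity demanded equal to quantity supplied, 526 - 2p = 6p - 994, gives p* = 190 and q* = 146.
Since 205 > 190, the floor is binding.
At p = 205: qd = 526 - 2·205 = 116 and qs = 6·205 - 994 = 236.
Surplus = qs - qd = 120.
Government expenditure = surplus × support price = 120 × 205 = 24600.

24600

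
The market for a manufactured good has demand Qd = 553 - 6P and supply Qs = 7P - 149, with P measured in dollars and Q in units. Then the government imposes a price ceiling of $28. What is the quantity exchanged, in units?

In a free market, 553 - 6P = 7P - 149 gives the equilibrium P* = 54, Q* = 229.
Since 28 < 54, the ceiling is binding.
At P = 28: Qd = 553 - 6·28 = 385 and Qs = 7·28 - 149 = 47.
The quantity actually transacted is the short side, supply: 47.

47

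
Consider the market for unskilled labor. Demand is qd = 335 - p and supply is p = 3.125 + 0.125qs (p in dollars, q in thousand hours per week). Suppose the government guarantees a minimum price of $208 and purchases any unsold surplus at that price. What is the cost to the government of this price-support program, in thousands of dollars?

314496

Rearranging supply gives qs = 8p - 25. Without the control the market clears where 335 - p = 8p - 25, i.e. p* = 40 and q* = 295.
Since 208 > 40, the floor is binding.
At p = 208: qd = 335 - 208 = 127 and qs = 8·208 - 25 = 1639.
Surplus = qs - qd = 1512.
Government expenditure = surplus × support price = 1512 × 208 = 314496.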